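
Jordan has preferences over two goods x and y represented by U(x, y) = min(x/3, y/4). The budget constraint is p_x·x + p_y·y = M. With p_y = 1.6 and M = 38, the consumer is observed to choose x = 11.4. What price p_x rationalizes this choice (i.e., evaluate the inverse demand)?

Leontief preferences: the optimum is at the kink where x/3 = y/4, i.e. y = (4/3)·x.
Budget: p_x·x + p_y·(4/3)·x = M, so (3·p_x + 4·p_y)·x = 3·M.
Demand: x*(p_x,p_y,M) = 3·M/(3·p_x + 4·p_y), y* = 4·M/(3·p_x + 4·p_y).
Set x* = 11.4 in the demand function and solve for p_x: p_x = 1.2.

p_x = 1.2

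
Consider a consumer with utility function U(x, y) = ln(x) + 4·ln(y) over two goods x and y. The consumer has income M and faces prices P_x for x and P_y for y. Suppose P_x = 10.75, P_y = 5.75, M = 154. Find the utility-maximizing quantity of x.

x* = 2.8651

MU_x/MU_y = (y)/(4·x); tangency sets this equal to P_x/P_y.
So P_y·y = 4·P_x·x; combined with the budget, a share 0.2 of income goes to x.
Demand: x*(P_x,P_y,M) = 0.2·M/P_x and y* = 0.8·M/P_y.
At P_x=10.75, P_y=5.75, M=154: x* = 0.2·154/10.75 = 2.8651.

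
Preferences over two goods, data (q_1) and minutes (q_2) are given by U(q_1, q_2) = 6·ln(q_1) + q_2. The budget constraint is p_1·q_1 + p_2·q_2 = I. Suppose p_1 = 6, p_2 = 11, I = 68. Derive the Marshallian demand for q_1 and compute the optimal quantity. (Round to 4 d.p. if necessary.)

Set MRS = p_1/p_2: (6/q_1)/1 = p_1/p_2.
So q_1*(p_1,p_2) = 6·p_2/p_1, independent of income; and q_2* = (I − 6·p_2)/p_2.
At the given prices: q_1* = 6·11/6 = 11.

q_1* = 11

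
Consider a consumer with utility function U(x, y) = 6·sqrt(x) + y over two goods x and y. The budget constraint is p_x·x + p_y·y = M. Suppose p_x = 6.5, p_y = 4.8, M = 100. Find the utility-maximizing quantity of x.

Utility is quasi-linear in y; the FOC for x is 3/√x = p_x/p_y.
Thus x* = (3·p_y/p_x)² — independent of M — with the rest of income spent on y.
Plugging in: x* = (3·4.8/6.5)² = 4.9079.

x* = 4.9079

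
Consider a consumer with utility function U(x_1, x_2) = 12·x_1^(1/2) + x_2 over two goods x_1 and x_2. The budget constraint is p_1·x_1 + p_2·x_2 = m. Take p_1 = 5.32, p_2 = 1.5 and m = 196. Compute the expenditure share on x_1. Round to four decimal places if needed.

Solve: √x_1 = 6·p_2/p_1, so x_1*(p_1,p_2) = (6·p_2/p_1)², and x_2* = (m − p_1·x_1*)/p_2.
Plugging in: x_1* = (6·1.5/5.32)² = 2.8619, x_2* = 120.5163.
Expenditure on x_1: 5.32·2.8619 = 15.2256; share = 0.0777.

share on x_1 = 0.0777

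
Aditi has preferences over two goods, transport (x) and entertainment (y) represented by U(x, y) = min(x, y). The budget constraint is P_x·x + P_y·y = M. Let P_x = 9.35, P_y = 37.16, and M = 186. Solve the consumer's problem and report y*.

y* = 3.9991

Leontief preferences: the optimum is at the kink where x/1 = y/1, i.e. y = x.
Budget: P_x·x + P_y·x = M, so (P_x + P_y)·x = M.
Demand: x*(P_x,P_y,M) = M/(P_x + P_y), y* = M/(P_x + P_y).
Here 9.35 + 37.16 = 46.51, giving y* = 3.9991.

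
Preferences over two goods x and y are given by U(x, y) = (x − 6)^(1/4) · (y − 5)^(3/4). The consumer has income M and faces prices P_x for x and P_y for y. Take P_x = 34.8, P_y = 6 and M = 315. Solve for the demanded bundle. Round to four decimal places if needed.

x* = 6.5474, y* = 14.525

Let x' = x−6, y' = y−5. MRS = (1/3)·y'/x' = P_x/P_y.
After buying the subsistence bundle (6, 5), a share 0.25 of the remaining income goes to x: x* = 6 + 0.25·(M − 6P_x − 5P_y)/P_x.
Discretionary income = 315 − 6·34.8 − 5·6 = 76.2; x* = 6 + 0.25·76.2/34.8 = 6.5474; y* = 5 + 0.75·76.2/6 = 14.525.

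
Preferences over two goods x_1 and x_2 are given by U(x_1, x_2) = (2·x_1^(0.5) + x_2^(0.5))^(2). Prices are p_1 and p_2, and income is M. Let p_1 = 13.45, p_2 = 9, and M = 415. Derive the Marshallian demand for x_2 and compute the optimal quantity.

MRS = MU_x_1/MU_x_2 = 2·(x_2/x_1)^(0.5). Set equal to p_1/p_2.
Hence x_2/x_1 = ((1/2)·p_1/p_2)^(1/(0.5)), i.e. raised to the 2 power.
Substitute x_2 = (x_2/x_1)·x_1 into the budget: x_1* = M/(p_1 + p_2·(x_2/x_1)).
Numerically x_2/x_1 = 0.558341, so x_1* = 415/(13.45 + 9·0.558341) = 22.4627 and x_2* = 0.558341·22.4627 = 12.5418.

x_2* = 12.5418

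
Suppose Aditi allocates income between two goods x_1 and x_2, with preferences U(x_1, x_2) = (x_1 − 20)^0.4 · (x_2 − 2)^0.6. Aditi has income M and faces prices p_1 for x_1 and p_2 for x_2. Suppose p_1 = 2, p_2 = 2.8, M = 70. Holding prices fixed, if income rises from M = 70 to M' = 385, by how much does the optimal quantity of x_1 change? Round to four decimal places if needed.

Δx_1* = 63

Substituting into the budget: x_1* = 20 + 0.4·(M − 20·p_1 − 2·p_2)/p_1, and x_2* = 2 + 0.6·(…)/p_2.
Discretionary income = 70 − 20·2 − 2·2.8 = 24.4; x_1* = 20 + 0.4·24.4/2 = 24.88.
At M' = 385: x_1* = 87.88. Change: 87.88 − 24.88 = 63.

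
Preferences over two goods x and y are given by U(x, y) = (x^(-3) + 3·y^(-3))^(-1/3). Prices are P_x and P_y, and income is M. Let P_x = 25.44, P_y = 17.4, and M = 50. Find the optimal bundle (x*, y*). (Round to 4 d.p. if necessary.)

MRS = MU_x/MU_y = (1/3)·(y/x)^(4). Set equal to P_x/P_y.
Hence y/x = (3·P_x/P_y)^(1/(4)), i.e. raised to the 0.25 power.
With the ratio pinned down, the budget gives x* = M/(P_x + P_y·(y/x)) and y* = (y/x)·x*.
Numerically y/x = 1.447179, so x* = 50/(25.44 + 17.4·1.447179) = 0.9877 and y* = 1.447179·0.9877 = 1.4294.

x* = 0.9877, y* = 1.4294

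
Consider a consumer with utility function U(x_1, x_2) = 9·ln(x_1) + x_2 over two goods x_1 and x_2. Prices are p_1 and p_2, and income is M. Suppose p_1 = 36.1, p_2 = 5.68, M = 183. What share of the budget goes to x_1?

share on x_1 = 0.2793

So x_1*(p_1,p_2) = 9·p_2/p_1, independent of income; and x_2* = (M − 9·p_2)/p_2.
At the given prices: x_1* = 9·5.68/36.1 = 1.4161, and x_2* = 23.2183.
Expenditure on x_1: 36.1·1.4161 = 51.12; share = 0.2793.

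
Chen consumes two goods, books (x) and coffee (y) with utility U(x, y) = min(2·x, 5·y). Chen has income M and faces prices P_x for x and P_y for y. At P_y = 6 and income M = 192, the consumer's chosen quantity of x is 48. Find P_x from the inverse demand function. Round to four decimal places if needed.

P_x = 1.6

Leontief preferences: the optimum is at the kink where x/5 = y/2, i.e. y = (2/5)·x.
Budget: P_x·x + P_y·(2/5)·x = M, so (5·P_x + 2·P_y)·x = 5·M.
Demand: x*(P_x,P_y,M) = 5·M/(5·P_x + 2·P_y), y* = 2·M/(5·P_x + 2·P_y).
Set x* = 48 in the demand function and solve for P_x: P_x = 1.6.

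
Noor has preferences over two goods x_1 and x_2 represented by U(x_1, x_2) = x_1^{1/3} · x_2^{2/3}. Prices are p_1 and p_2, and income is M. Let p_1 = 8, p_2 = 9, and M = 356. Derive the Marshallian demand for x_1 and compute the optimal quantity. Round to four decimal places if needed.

x_1* = 14.8333

The MRS is (1/2)·x_2/x_1. Set MRS = p_1/p_2.
Rearranging, p_2·x_2 = 2·p_1·x_1. Substituting into the budget gives p_1·x_1·(1 + 2) = M.
Demand: x_1*(p_1,p_2,M) = 1/3·M/p_1 and x_2* = 2/3·M/p_2.
At p_1=8, p_2=9, M=356: x_1* = 1/3·356/8 = 14.8333.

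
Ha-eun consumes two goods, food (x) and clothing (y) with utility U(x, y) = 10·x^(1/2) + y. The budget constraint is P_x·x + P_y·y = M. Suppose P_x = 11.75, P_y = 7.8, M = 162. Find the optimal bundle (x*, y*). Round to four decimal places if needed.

x* = 11.0167, y* = 4.1735

Set MRS = P_x/P_y: 5·x^(−1/2) = P_x/P_y.
Solve: √x = 5·P_y/P_x, so x*(P_x,P_y) = (5·P_y/P_x)², and y* = (M − P_x·x*)/P_y.
Plugging in: x* = (5·7.8/11.75)² = 11.0167, y* = 4.1735.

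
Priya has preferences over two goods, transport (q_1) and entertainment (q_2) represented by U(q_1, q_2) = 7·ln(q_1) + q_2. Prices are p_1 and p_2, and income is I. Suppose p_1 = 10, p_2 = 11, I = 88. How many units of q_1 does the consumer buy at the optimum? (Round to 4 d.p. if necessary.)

q_1* = 7.7

At the given prices: q_1* = 7·11/10 = 7.7.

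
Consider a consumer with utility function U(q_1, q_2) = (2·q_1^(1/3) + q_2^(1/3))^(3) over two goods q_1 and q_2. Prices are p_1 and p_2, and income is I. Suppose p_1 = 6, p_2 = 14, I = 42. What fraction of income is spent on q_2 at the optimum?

share on q_2 = 0.188

MU_q_1 ∝ 2·q_1^(-2/3), MU_q_2 ∝ q_2^(-2/3), so MRS = 2·(q_2/q_1)^(2/3) = p_1/p_2.
Hence q_2/q_1 = ((1/2)·p_1/p_2)^(1/(2/3)), i.e. raised to the 1.5 power.
Substitute q_2 = (q_2/q_1)·q_1 into the budget: q_1* = I/(p_1 + p_2·(q_2/q_1)).
Numerically q_2/q_1 = 0.099195, so q_1* = 42/(6 + 14·0.099195) = 5.6843 and q_2* = 0.099195·5.6843 = 0.5639.
Expenditure on q_2: 14·0.5639 = 7.894; share = 0.188.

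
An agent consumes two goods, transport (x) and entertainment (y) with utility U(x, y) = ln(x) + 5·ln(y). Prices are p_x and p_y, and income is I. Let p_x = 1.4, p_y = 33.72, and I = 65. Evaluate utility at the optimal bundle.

V = 4.416

Demand: x*(p_x,p_y,I) = 1/6·I/p_x and y* = 5/6·I/p_y.
At p_x=1.4, p_y=33.72, I=65: x* = 1/6·65/1.4 = 7.7381, y* = 1.6064.
Utility at the optimum: U(7.7381, 1.6064) = 4.416.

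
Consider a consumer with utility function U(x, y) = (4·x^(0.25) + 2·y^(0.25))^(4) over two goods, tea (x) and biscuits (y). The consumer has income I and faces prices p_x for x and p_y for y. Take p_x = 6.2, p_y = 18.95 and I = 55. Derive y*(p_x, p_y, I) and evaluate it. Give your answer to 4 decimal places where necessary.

y* = 0.6232

From the CES first-order condition, 2·(y/x)^(0.75) = p_x/p_y.
Solve for the ratio: y/x = [(1/2)·p_x/p_y]^(4/3).
Substitute y = (y/x)·x into the budget: x* = I/(p_x + p_y·(y/x)).
Numerically y/x = 0.089468, so x* = 55/(6.2 + 18.95·0.089468) = 6.9661 and y* = 0.089468·6.9661 = 0.6232.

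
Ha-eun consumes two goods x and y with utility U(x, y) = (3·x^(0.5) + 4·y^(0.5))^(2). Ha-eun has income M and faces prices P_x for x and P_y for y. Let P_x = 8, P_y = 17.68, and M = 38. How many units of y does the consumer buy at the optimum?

y* = 0.9582

MRS = MU_x/MU_y = (3/4)·(y/x)^(0.5). Set equal to P_x/P_y.
Hence y/x = ((4/3)·P_x/P_y)^(1/(0.5)), i.e. raised to the 2 power.
Substitute y = (y/x)·x into the budget: x* = M/(P_x + P_y·(y/x)).
Numerically y/x = 0.363993, so x* = 38/(8 + 17.68·0.363993) = 2.6324 and y* = 0.363993·2.6324 = 0.9582.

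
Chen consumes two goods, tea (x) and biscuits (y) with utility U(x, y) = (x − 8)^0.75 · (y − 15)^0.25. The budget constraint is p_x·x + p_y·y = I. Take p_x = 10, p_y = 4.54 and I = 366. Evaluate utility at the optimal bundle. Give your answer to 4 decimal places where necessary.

V = 15.1277

MRS = 3·(y−15)/(x−8). Tangency with p_x/p_y gives y−15 = (1/3)·(p_x/p_y)·(x−8).
After buying the subsistence bundle (8, 15), a share 0.75 of the remaining income goes to x: x* = 8 + 0.75·(I − 8p_x − 15p_y)/p_x.
Discretionary income = 366 − 8·10 − 15·4.54 = 217.9; x* = 8 + 0.75·217.9/10 = 24.3425; y* = 15 + 0.25·217.9/4.54 = 26.9989.
Utility at the optimum: U(24.3425, 26.9989) = 15.1277.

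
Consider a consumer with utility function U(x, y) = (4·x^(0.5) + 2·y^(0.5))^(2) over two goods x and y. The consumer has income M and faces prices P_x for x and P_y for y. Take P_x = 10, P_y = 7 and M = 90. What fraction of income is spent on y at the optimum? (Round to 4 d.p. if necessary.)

MU_x ∝ 4·x^(-0.5), MU_y ∝ 2·y^(-0.5), so MRS = 2·(y/x)^(0.5) = P_x/P_y.
Hence y/x = ((1/2)·P_x/P_y)^(1/(0.5)), i.e. raised to the 2 power.
With the ratio pinned down, the budget gives x* = M/(P_x + P_y·(y/x)) and y* = (y/x)·x*.
Numerically y/x = 0.510204, so x* = 90/(10 + 7·0.510204) = 6.6316 and y* = 0.510204·6.6316 = 3.3835.
Expenditure on y: 7·3.3835 = 23.6842; share = 0.2632.

share on y = 0.2632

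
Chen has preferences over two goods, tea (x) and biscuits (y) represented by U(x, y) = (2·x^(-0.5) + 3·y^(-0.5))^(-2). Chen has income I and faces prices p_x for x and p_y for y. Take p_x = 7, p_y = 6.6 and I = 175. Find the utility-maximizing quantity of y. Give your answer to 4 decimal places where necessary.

y* = 14.9107

From the CES first-order condition, (2/3)·(y/x)^(1.5) = p_x/p_y.
Hence y/x = ((3/2)·p_x/p_y)^(1/(1.5)), i.e. raised to the 2/3 power.
With the ratio pinned down, the budget gives x* = I/(p_x + p_y·(y/x)) and y* = (y/x)·x*.
Numerically y/x = 1.362794, so x* = 175/(7 + 6.6·1.362794) = 10.9413 and y* = 1.362794·10.9413 = 14.9107.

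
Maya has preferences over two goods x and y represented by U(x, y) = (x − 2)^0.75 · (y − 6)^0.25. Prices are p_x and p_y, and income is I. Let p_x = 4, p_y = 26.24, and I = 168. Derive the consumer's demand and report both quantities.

Substituting into the budget: x* = 2 + 0.75·(I − 2·p_x − 6·p_y)/p_x, and y* = 6 + 0.25·(…)/p_y.
Discretionary income = 168 − 2·4 − 6·26.24 = 2.56; x* = 2 + 0.75·2.56/4 = 2.48; y* = 6 + 0.25·2.56/26.24 = 6.0244.

x* = 2.48, y* = 6.0244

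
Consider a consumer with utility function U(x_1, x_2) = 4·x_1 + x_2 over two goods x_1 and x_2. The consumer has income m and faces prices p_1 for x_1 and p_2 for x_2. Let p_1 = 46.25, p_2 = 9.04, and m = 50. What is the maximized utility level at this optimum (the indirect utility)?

Linear utility — the consumer picks whichever good has higher MU/price: 4/46.25 = 0.0865 vs 1/9.04 = 0.1106.
x_2 gives more utility per dollar, so spend all income on x_2: x_2* = m/p_2, x_1* = 0.
Numerically: x_1* = 0, x_2* = 5.531.
Utility at the optimum: U(0, 5.531) = 5.531.

V = 5.531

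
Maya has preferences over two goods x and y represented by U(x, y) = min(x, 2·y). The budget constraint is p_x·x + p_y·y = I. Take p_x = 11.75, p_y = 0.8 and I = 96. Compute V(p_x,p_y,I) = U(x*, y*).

V = 7.9012

With perfect complements, no substitution: consume in ratio x:y = 2:1.
Budget: p_x·x + p_y·(1/2)·x = I, so (2·p_x + p_y)·x = 2·I.
Demand: x*(p_x,p_y,I) = 2·I/(2·p_x + p_y), y* = I/(2·p_x + p_y).
Here 2·11.75 + 0.8 = 24.3, giving x* = 7.9012 and y* = 3.9506.
Utility at the optimum: U(7.9012, 3.9506) = 7.9012.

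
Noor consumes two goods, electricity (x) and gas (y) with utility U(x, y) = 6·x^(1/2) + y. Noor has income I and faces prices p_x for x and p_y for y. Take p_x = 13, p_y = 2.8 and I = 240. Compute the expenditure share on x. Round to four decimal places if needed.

Thus x* = (3·p_y/p_x)² — independent of I — with the rest of income spent on y.
Plugging in: x* = (3·2.8/13)² = 0.4175, y* = 83.7758.
Expenditure on x: 13·0.4175 = 5.4277; share = 0.0226.

share on x = 0.0226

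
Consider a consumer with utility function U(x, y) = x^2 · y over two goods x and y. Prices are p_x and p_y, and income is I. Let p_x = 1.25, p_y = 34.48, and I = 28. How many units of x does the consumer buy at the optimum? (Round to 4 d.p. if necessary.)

Tangency: MRS = 2·y/x = p_x/p_y.
So 2·p_y·y = p_x·x; combined with the budget, a share 2/3 of income goes to x.
Demand: x*(p_x,p_y,I) = 2/3·I/p_x and y* = 1/3·I/p_y.
At p_x=1.25, p_y=34.48, I=28: x* = 2/3·28/1.25 = 14.9333.

x* = 14.9333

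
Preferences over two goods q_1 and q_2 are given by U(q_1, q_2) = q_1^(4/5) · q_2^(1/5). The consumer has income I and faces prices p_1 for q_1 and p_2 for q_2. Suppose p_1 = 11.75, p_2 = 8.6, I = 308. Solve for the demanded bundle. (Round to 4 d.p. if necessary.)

q_1* = 20.9702, q_2* = 7.1628

Tangency: MRS = 4·q_2/q_1 = p_1/p_2.
Rearranging, p_2·q_2 = (1/4)·p_1·q_1. Substituting into the budget gives p_1·q_1·(1 + (1/4)) = I.
Demand: q_1*(p_1,p_2,I) = 0.8·I/p_1 and q_2* = 0.2·I/p_2.
At p_1=11.75, p_2=8.6, I=308: q_1* = 0.8·308/11.75 = 20.9702, q_2* = 7.1628.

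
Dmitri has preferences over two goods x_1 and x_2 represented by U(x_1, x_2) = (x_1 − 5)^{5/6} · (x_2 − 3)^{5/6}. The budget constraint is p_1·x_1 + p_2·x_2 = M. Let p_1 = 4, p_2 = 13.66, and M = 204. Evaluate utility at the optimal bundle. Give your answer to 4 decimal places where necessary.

V = 43.9224

This is Cobb-Douglas in (x_1−5, x_2−3): tangency gives 5/6·p_2·(x_2−3) = 5/6·p_1·(x_1−5).
After buying the subsistence bundle (5, 3), a share 0.5 of the remaining income goes to x_1: x_1* = 5 + 0.5·(M − 5p_1 − 3p_2)/p_1.
Discretionary income = 204 − 5·4 − 3·13.66 = 143.02; x_1* = 5 + 0.5·143.02/4 = 22.8775; x_2* = 3 + 0.5·143.02/13.66 = 8.235.
Utility at the optimum: U(22.8775, 8.235) = 43.9224.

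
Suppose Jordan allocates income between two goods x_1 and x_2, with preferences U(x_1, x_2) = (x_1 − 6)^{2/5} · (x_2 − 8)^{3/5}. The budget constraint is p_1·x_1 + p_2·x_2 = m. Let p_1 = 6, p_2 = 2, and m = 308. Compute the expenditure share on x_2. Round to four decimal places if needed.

Discretionary income = 308 − 6·6 − 8·2 = 256; x_1* = 6 + 0.4·256/6 = 23.0667; x_2* = 8 + 0.6·256/2 = 84.8.
Expenditure on x_2: 2·84.8 = 169.6; share = 0.5506.

share on x_2 = 0.5506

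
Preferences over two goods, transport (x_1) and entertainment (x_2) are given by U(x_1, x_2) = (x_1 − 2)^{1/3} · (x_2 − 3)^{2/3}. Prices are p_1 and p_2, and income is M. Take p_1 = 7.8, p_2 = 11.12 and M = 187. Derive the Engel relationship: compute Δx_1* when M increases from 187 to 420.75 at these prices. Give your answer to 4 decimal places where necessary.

Δx_1* = 9.9893

After buying the subsistence bundle (2, 3), a share 1/3 of the remaining income goes to x_1: x_1* = 2 + 1/3·(M − 2p_1 − 3p_2)/p_1.
Discretionary income = 187 − 2·7.8 − 3·11.12 = 138.04; x_1* = 2 + 1/3·138.04/7.8 = 7.8991.
At M' = 420.75: x_1* = 17.8885. Change: 17.8885 − 7.8991 = 9.9893.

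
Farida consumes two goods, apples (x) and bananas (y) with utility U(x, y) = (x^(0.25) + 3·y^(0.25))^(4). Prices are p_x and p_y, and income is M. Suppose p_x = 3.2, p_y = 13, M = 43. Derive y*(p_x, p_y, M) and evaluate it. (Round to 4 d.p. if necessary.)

MU_x ∝ x^(-0.75), MU_y ∝ 3·y^(-0.75), so MRS = (1/3)·(y/x)^(0.75) = p_x/p_y.
Hence y/x = (3·p_x/p_y)^(1/(0.75)), i.e. raised to the 4/3 power.
With the ratio pinned down, the budget gives x* = M/(p_x + p_y·(y/x)) and y* = (y/x)·x*.
Numerically y/x = 0.667478, so x* = 43/(3.2 + 13·0.667478) = 3.6204 and y* = 0.667478·3.6204 = 2.4165.

y* = 2.4165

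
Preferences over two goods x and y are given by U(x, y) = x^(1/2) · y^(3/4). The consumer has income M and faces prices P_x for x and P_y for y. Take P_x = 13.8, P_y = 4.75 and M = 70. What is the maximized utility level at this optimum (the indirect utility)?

V = 7.3039

The MRS is (2/3)·y/x. Set MRS = P_x/P_y.
Rearranging, P_y·y = (3/2)·P_x·x. Substituting into the budget gives P_x·x·(1 + (3/2)) = M.
Demand: x*(P_x,P_y,M) = 0.4·M/P_x and y* = 0.6·M/P_y.
At P_x=13.8, P_y=4.75, M=70: x* = 0.4·70/13.8 = 2.029, y* = 8.8421.
Utility at the optimum: U(2.029, 8.8421) = 7.3039.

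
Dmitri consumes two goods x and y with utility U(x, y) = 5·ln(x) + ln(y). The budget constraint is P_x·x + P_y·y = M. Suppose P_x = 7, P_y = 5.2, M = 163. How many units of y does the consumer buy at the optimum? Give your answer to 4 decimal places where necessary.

The MRS is 5·y/x. Set MRS = P_x/P_y.
So 5·P_y·y = P_x·x; combined with the budget, a share 5/6 of income goes to x.
Demand: x*(P_x,P_y,M) = 5/6·M/P_x and y* = 1/6·M/P_y.
At P_x=7, P_y=5.2, M=163: y* = 1/6·163/5.2 = 5.2244.

y* = 5.2244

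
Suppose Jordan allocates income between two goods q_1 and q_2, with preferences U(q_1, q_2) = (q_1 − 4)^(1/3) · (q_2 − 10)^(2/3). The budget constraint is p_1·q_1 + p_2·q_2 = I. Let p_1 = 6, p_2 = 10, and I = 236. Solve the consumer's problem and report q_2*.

Let q_1' = q_1−4, q_2' = q_2−10. MRS = (1/2)·q_2'/q_1' = p_1/p_2.
After buying the subsistence bundle (4, 10), a share 1/3 of the remaining income goes to q_1: q_1* = 4 + 1/3·(I − 4p_1 − 10p_2)/p_1.
Discretionary income = 236 − 4·6 − 10·10 = 112; q_2* = 10 + 2/3·112/10 = 17.4667.

q_2* = 17.4667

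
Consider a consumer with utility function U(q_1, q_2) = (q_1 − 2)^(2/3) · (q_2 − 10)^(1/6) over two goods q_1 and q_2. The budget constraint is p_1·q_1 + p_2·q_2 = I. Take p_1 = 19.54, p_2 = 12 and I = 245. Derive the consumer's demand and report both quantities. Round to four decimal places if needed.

q_1* = 5.5177, q_2* = 11.432

After buying the subsistence bundle (2, 10), a share 0.8 of the remaining income goes to q_1: q_1* = 2 + 0.8·(I − 2p_1 − 10p_2)/p_1.
Discretionary income = 245 − 2·19.54 − 10·12 = 85.92; q_1* = 2 + 0.8·85.92/19.54 = 5.5177; q_2* = 10 + 0.2·85.92/12 = 11.432.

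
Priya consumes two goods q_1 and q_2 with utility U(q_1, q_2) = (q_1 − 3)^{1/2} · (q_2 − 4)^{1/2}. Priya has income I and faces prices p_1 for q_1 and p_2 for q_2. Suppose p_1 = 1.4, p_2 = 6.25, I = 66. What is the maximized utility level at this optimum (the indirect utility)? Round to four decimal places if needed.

After buying the subsistence bundle (3, 4), a share 0.5 of the remaining income goes to q_1: q_1* = 3 + 0.5·(I − 3p_1 − 4p_2)/p_1.
Discretionary income = 66 − 3·1.4 − 4·6.25 = 36.8; q_1* = 3 + 0.5·36.8/1.4 = 16.1429; q_2* = 4 + 0.5·36.8/6.25 = 6.944.
Utility at the optimum: U(16.1429, 6.944) = 6.2203.

V = 6.2203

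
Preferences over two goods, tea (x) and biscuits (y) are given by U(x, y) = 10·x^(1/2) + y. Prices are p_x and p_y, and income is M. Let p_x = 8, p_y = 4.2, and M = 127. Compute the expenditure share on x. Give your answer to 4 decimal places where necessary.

share on x = 0.4341

Plugging in: x* = (5·4.2/8)² = 6.8906, y* = 17.1131.
Expenditure on x: 8·6.8906 = 55.125; share = 0.4341.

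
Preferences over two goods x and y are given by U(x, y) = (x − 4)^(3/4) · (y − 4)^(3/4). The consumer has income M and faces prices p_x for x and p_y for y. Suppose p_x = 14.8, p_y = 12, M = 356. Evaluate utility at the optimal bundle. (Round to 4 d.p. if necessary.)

V = 28.5199

Let x' = x−4, y' = y−4. MRS = y'/x' = p_x/p_y.
After buying the subsistence bundle (4, 4), a share 0.5 of the remaining income goes to x: x* = 4 + 0.5·(M − 4p_x − 4p_y)/p_x.
Discretionary income = 356 − 4·14.8 − 4·12 = 248.8; x* = 4 + 0.5·248.8/14.8 = 12.4054; y* = 4 + 0.5·248.8/12 = 14.3667.
Utility at the optimum: U(12.4054, 14.3667) = 28.5199.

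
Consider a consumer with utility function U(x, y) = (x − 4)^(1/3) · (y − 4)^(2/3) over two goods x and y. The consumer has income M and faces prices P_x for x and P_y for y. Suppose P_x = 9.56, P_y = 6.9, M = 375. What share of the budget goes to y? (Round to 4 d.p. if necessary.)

share on y = 0.6232

This is Cobb-Douglas in (x−4, y−4): tangency gives 1/3·P_y·(y−4) = 2/3·P_x·(x−4).
Substituting into the budget: x* = 4 + 1/3·(M − 4·P_x − 4·P_y)/P_x, and y* = 4 + 2/3·(…)/P_y.
Discretionary income = 375 − 4·9.56 − 4·6.9 = 309.16; x* = 4 + 1/3·309.16/9.56 = 14.7796; y* = 4 + 2/3·309.16/6.9 = 33.8705.
Expenditure on y: 6.9·33.8705 = 233.7067; share = 0.6232.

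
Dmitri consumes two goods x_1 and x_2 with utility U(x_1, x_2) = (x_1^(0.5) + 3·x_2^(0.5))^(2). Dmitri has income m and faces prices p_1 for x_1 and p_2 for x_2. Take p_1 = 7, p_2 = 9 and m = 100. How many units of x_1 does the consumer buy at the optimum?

MRS = MU_x_1/MU_x_2 = (1/3)·(x_2/x_1)^(0.5). Set equal to p_1/p_2.
Hence x_2/x_1 = (3·p_1/p_2)^(1/(0.5)), i.e. raised to the 2 power.
With the ratio pinned down, the budget gives x_1* = m/(p_1 + p_2·(x_2/x_1)) and x_2* = (x_2/x_1)·x_1*.
Numerically x_2/x_1 = 5.444444, so x_1* = 100/(7 + 9·5.444444) = 1.7857.

x_1* = 1.7857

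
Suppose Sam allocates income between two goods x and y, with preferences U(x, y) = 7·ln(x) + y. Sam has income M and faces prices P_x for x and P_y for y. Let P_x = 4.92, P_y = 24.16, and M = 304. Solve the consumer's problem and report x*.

x* = 34.374

MU_x = 7/x, MU_y = 1. Tangency: 7/x = P_x/P_y.
So x*(P_x,P_y) = 7·P_y/P_x, independent of income; and y* = (M − 7·P_y)/P_y.
At the given prices: x* = 7·24.16/4.92 = 34.374.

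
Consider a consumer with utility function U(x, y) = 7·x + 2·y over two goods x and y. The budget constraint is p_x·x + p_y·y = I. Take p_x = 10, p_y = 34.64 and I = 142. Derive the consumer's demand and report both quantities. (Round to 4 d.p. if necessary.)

x gives more utility per dollar, so spend all income on x: x* = I/p_x, y* = 0.
Numerically: x* = 14.2, y* = 0.

x* = 14.2, y* = 0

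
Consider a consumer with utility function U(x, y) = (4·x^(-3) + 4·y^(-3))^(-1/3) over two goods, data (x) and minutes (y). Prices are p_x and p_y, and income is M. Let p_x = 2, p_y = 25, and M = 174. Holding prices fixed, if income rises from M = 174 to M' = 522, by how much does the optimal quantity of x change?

With the ratio pinned down, the budget gives x* = M/(p_x + p_y·(y/x)) and y* = (y/x)·x*.
Numerically y/x = 0.53183, so x* = 174/(2 + 25·0.53183) = 11.3757.
At M' = 522: x* = 34.1271. Change: 34.1271 − 11.3757 = 22.7514.

Δx* = 22.7514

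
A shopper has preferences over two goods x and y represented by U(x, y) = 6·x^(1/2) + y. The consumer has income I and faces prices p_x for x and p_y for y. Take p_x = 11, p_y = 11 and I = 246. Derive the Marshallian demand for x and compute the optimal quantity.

Utility is quasi-linear in y; the FOC for x is 3/√x = p_x/p_y.
Solve: √x = 3·p_y/p_x, so x*(p_x,p_y) = (3·p_y/p_x)², and y* = (I − p_x·x*)/p_y.
Plugging in: x* = (3·11/11)² = 9.

x* = 9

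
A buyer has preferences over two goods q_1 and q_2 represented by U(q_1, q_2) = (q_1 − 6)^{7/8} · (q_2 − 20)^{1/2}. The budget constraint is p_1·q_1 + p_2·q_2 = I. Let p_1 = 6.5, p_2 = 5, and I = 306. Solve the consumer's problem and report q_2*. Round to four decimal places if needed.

MRS = (7/4)·(q_2−20)/(q_1−6). Tangency with p_1/p_2 gives q_2−20 = (4/7)·(p_1/p_2)·(q_1−6).
Substituting into the budget: q_1* = 6 + 7/11·(I − 6·p_1 − 20·p_2)/p_1, and q_2* = 20 + 4/11·(…)/p_2.
Discretionary income = 306 − 6·6.5 − 20·5 = 167; q_2* = 20 + 4/11·167/5 = 32.1455.

q_2* = 32.1455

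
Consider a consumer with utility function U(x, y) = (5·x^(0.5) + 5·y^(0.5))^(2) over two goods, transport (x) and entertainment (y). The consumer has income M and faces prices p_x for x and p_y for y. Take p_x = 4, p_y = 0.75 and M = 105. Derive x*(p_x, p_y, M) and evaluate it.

MRS = MU_x/MU_y = (y/x)^(0.5). Set equal to p_x/p_y.
Solve for the ratio: y/x = [p_x/p_y]^(2).
With the ratio pinned down, the budget gives x* = M/(p_x + p_y·(y/x)) and y* = (y/x)·x*.
Numerically y/x = 28.444444, so x* = 105/(4 + 0.75·28.444444) = 4.1447.

x* = 4.1447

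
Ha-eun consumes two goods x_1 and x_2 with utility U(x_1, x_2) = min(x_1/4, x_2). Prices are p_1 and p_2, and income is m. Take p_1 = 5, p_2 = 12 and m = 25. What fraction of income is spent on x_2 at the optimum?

share on x_2 = 0.375

With perfect complements, no substitution: consume in ratio x_1:x_2 = 4:1.
Budget: p_1·x_1 + p_2·(1/4)·x_1 = m, so (4·p_1 + p_2)·x_1 = 4·m.
Demand: x_1*(p_1,p_2,m) = 4·m/(4·p_1 + p_2), x_2* = m/(4·p_1 + p_2).
Here 4·5 + 12 = 32, giving x_1* = 3.125 and x_2* = 0.7812.
Expenditure on x_2: 12·0.7812 = 9.375; share = 0.375.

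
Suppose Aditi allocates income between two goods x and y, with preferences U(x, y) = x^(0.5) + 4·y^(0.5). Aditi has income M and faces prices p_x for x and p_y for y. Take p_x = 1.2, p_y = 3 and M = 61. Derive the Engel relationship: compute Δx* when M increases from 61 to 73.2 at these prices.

Numerically y/x = 2.56, so x* = 61/(1.2 + 3·2.56) = 6.8694.
At M' = 73.2: x* = 8.2432. Change: 8.2432 − 6.8694 = 1.3739.

Δx* = 1.3739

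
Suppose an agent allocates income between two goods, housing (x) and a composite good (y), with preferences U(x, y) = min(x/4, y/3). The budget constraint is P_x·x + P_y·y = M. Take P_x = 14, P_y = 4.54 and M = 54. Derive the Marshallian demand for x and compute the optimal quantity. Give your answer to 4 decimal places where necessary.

x* = 3.1026

Leontief preferences: the optimum is at the kink where x/4 = y/3, i.e. y = (3/4)·x.
Budget: P_x·x + P_y·(3/4)·x = M, so (4·P_x + 3·P_y)·x = 4·M.
Demand: x*(P_x,P_y,M) = 4·M/(4·P_x + 3·P_y), y* = 3·M/(4·P_x + 3·P_y).
Here 4·14 + 3·4.54 = 69.62, giving x* = 3.1026.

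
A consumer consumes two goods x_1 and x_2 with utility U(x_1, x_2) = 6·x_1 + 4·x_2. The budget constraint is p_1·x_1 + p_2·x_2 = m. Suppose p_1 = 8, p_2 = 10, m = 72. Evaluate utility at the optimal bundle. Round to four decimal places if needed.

V = 54

x_1 gives more utility per dollar, so spend all income on x_1: x_1* = m/p_1, x_2* = 0.
Numerically: x_1* = 9, x_2* = 0.
Utility at the optimum: U(9, 0) = 54.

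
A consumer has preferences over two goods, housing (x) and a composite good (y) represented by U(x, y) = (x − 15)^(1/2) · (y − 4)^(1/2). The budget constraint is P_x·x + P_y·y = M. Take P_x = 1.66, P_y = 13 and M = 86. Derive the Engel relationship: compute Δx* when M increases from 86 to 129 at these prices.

Let x' = x−15, y' = y−4. MRS = y'/x' = P_x/P_y.
After buying the subsistence bundle (15, 4), a share 0.5 of the remaining income goes to x: x* = 15 + 0.5·(M − 15P_x − 4P_y)/P_x.
Discretionary income = 86 − 15·1.66 − 4·13 = 9.1; x* = 15 + 0.5·9.1/1.66 = 17.741.
At M' = 129: x* = 30.6928. Change: 30.6928 − 17.741 = 12.9518.

Δx* = 12.9518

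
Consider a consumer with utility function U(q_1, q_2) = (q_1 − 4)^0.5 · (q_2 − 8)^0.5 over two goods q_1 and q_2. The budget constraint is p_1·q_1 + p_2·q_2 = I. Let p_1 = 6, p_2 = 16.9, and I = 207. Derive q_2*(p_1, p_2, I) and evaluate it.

MRS = (q_2−8)/(q_1−4). Tangency with p_1/p_2 gives q_2−8 = (p_1/p_2)·(q_1−4).
After buying the subsistence bundle (4, 8), a share 0.5 of the remaining income goes to q_1: q_1* = 4 + 0.5·(I − 4p_1 − 8p_2)/p_1.
Discretionary income = 207 − 4·6 − 8·16.9 = 47.8; q_2* = 8 + 0.5·47.8/16.9 = 9.4142.

q_2* = 9.4142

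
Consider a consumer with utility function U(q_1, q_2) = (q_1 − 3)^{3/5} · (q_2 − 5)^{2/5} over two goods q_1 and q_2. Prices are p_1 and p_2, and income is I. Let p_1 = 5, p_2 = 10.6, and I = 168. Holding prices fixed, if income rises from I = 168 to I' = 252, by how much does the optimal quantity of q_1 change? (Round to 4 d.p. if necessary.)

This is Cobb-Douglas in (q_1−3, q_2−5): tangency gives 0.6·p_2·(q_2−5) = 0.4·p_1·(q_1−3).
Substituting into the budget: q_1* = 3 + 0.6·(I − 3·p_1 − 5·p_2)/p_1, and q_2* = 5 + 0.4·(…)/p_2.
Discretionary income = 168 − 3·5 − 5·10.6 = 100; q_1* = 3 + 0.6·100/5 = 15.
At I' = 252: q_1* = 25.08. Change: 25.08 − 15 = 10.08.

Δq_1* = 10.08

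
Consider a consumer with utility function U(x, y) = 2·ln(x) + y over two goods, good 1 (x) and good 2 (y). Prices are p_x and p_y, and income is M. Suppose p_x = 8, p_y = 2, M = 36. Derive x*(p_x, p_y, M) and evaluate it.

Set MRS = p_x/p_y: (2/x)/1 = p_x/p_y.
So x*(p_x,p_y) = 2·p_y/p_x, independent of income; and y* = (M − 2·p_y)/p_y.
At the given prices: x* = 2·2/8 = 0.5.

x* = 0.5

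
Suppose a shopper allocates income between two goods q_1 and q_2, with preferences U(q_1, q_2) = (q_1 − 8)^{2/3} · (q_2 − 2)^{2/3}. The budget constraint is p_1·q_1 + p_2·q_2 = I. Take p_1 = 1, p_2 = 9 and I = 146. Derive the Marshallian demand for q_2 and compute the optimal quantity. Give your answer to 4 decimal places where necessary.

This is Cobb-Douglas in (q_1−8, q_2−2): tangency gives 2/3·p_2·(q_2−2) = 2/3·p_1·(q_1−8).
Substituting into the budget: q_1* = 8 + 0.5·(I − 8·p_1 − 2·p_2)/p_1, and q_2* = 2 + 0.5·(…)/p_2.
Discretionary income = 146 − 8·1 − 2·9 = 120; q_2* = 2 + 0.5·120/9 = 8.6667.

q_2* = 8.6667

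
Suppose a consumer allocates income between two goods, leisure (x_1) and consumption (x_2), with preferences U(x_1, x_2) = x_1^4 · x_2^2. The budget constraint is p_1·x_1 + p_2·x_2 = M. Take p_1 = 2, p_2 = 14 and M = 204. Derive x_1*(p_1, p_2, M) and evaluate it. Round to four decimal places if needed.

x_1* = 68

Demand: x_1*(p_1,p_2,M) = 2/3·M/p_1 and x_2* = 1/3·M/p_2.
At p_1=2, p_2=14, M=204: x_1* = 2/3·204/2 = 68.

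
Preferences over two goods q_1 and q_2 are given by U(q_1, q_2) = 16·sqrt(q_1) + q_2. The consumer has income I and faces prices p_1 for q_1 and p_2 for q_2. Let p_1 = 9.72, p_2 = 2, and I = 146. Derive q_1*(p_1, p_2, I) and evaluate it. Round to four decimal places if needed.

q_1* = 2.7096

MU_q_1 = 8/√q_1, MU_q_2 = 1. Tangency: 8/√q_1 = p_1/p_2.
Thus q_1* = (8·p_2/p_1)² — independent of I — with the rest of income spent on q_2.
Plugging in: q_1* = (8·2/9.72)² = 2.7096.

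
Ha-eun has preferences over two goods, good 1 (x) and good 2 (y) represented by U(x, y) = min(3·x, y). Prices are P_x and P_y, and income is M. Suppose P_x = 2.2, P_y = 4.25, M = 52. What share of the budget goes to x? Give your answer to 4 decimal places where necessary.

share on x = 0.1472

With perfect complements, no substitution: consume in ratio x:y = 1:3.
Budget: P_x·x + P_y·3·x = M, so (P_x + 3·P_y)·x = M.
Demand: x*(P_x,P_y,M) = M/(P_x + 3·P_y), y* = 3·M/(P_x + 3·P_y).
Here 2.2 + 3·4.25 = 14.95, giving x* = 3.4783 and y* = 10.4348.
Expenditure on x: 2.2·3.4783 = 7.6522; share = 0.1472.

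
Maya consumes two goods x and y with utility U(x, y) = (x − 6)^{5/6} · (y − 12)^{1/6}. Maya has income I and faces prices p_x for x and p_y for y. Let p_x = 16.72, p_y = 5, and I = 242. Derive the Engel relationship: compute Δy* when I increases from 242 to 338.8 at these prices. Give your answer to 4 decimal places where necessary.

Δy* = 3.2267

Let x' = x−6, y' = y−12. MRS = 5·y'/x' = p_x/p_y.
After buying the subsistence bundle (6, 12), a share 5/6 of the remaining income goes to x: x* = 6 + 5/6·(I − 6p_x − 12p_y)/p_x.
Discretionary income = 242 − 6·16.72 − 12·5 = 81.68; y* = 12 + 1/6·81.68/5 = 14.7227.
At I' = 338.8: y* = 17.9493. Change: 17.9493 − 14.7227 = 3.2267.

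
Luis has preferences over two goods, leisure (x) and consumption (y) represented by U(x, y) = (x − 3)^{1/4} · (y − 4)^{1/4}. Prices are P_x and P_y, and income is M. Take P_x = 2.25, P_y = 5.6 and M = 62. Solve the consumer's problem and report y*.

y* = 6.933

Let x' = x−3, y' = y−4. MRS = y'/x' = P_x/P_y.
After buying the subsistence bundle (3, 4), a share 0.5 of the remaining income goes to x: x* = 3 + 0.5·(M − 3P_x − 4P_y)/P_x.
Discretionary income = 62 − 3·2.25 − 4·5.6 = 32.85; y* = 4 + 0.5·32.85/5.6 = 6.933.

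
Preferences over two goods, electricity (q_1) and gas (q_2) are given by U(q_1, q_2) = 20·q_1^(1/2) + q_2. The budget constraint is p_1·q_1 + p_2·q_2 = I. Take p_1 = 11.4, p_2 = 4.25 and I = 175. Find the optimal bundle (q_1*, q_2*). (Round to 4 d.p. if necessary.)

Set MRS = p_1/p_2: 10·q_1^(−1/2) = p_1/p_2.
Thus q_1* = (10·p_2/p_1)² — independent of I — with the rest of income spent on q_2.
Plugging in: q_1* = (10·4.25/11.4)² = 13.8985, q_2* = 3.8958.

q_1* = 13.8985, q_2* = 3.8958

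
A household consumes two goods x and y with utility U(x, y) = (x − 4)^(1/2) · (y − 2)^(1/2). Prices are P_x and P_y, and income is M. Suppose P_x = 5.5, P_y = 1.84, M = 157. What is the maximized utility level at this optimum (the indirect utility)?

This is Cobb-Douglas in (x−4, y−2): tangency gives 0.5·P_y·(y−2) = 0.5·P_x·(x−4).
After buying the subsistence bundle (4, 2), a share 0.5 of the remaining income goes to x: x* = 4 + 0.5·(M − 4P_x − 2P_y)/P_x.
Discretionary income = 157 − 4·5.5 − 2·1.84 = 131.32; x* = 4 + 0.5·131.32/5.5 = 15.9382; y* = 2 + 0.5·131.32/1.84 = 37.6848.
Utility at the optimum: U(15.9382, 37.6848) = 20.64.

V = 20.64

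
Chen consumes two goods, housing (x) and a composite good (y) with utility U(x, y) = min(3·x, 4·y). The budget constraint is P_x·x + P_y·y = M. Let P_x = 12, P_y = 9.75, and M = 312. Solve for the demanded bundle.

With perfect complements, no substitution: consume in ratio x:y = 4:3.
Budget: P_x·x + P_y·(3/4)·x = M, so (4·P_x + 3·P_y)·x = 4·M.
Demand: x*(P_x,P_y,M) = 4·M/(4·P_x + 3·P_y), y* = 3·M/(4·P_x + 3·P_y).
Here 4·12 + 3·9.75 = 77.25, giving x* = 16.1553 and y* = 12.1165.

x* = 16.1553, y* = 12.1165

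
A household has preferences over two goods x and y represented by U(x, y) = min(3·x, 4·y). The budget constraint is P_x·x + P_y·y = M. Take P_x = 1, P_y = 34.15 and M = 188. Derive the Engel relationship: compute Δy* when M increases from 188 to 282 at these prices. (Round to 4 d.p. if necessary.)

Leontief preferences: the optimum is at the kink where x/4 = y/3, i.e. y = (3/4)·x.
Budget: P_x·x + P_y·(3/4)·x = M, so (4·P_x + 3·P_y)·x = 4·M.
Demand: x*(P_x,P_y,M) = 4·M/(4·P_x + 3·P_y), y* = 3·M/(4·P_x + 3·P_y).
Here 4·1 + 3·34.15 = 106.45, giving y* = 5.2983.
At M' = 282: y* = 7.9474. Change: 7.9474 − 5.2983 = 2.6491.

Δy* = 2.6491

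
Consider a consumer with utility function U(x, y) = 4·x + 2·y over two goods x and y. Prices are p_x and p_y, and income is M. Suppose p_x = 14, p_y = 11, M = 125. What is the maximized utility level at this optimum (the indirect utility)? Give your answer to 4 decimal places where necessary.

V = 35.7143

Linear utility — the consumer picks whichever good has higher MU/price: 4/14 = 0.2857 vs 2/11 = 0.1818.
x gives more utility per dollar, so spend all income on x: x* = M/p_x, y* = 0.
Numerically: x* = 8.9286, y* = 0.
Utility at the optimum: U(8.9286, 0) = 35.7143.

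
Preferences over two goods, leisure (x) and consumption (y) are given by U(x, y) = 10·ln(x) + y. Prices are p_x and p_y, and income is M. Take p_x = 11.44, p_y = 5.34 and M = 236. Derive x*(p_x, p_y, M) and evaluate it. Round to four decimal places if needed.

So x*(p_x,p_y) = 10·p_y/p_x, independent of income; and y* = (M − 10·p_y)/p_y.
At the given prices: x* = 10·5.34/11.44 = 4.6678.

x* = 4.6678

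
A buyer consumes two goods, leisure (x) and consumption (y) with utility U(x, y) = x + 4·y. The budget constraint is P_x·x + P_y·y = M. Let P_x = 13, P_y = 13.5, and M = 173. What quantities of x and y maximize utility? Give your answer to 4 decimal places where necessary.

Perfect substitutes: compare marginal utility per dollar. 1/P_x vs 4/P_y → 0.0769 vs 0.2963.
y gives more utility per dollar, so spend all income on y: y* = M/P_y, x* = 0.
Numerically: x* = 0, y* = 12.8148.

x* = 0, y* = 12.8148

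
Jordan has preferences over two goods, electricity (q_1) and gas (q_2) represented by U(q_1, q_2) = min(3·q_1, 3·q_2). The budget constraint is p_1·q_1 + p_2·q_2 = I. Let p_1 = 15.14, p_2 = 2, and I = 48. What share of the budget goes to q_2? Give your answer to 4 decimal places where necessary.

Leontief preferences: the optimum is at the kink where q_1/3 = q_2/3, i.e. q_2 = q_1.
Budget: p_1·q_1 + p_2·q_1 = I, so (3·p_1 + 3·p_2)·q_1 = 3·I.
Demand: q_1*(p_1,p_2,I) = 3·I/(3·p_1 + 3·p_2), q_2* = 3·I/(3·p_1 + 3·p_2).
Here 3·15.14 + 3·2 = 51.42, giving q_1* = 2.8005 and q_2* = 2.8005.
Expenditure on q_2: 2·2.8005 = 5.6009; share = 0.1167.

share on q_2 = 0.1167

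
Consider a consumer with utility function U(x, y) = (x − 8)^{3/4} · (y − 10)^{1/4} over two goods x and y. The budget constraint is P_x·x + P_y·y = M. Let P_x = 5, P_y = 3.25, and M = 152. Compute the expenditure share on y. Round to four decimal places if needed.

Let x' = x−8, y' = y−10. MRS = 3·y'/x' = P_x/P_y.
Substituting into the budget: x* = 8 + 0.75·(M − 8·P_x − 10·P_y)/P_x, and y* = 10 + 0.25·(…)/P_y.
Discretionary income = 152 − 8·5 − 10·3.25 = 79.5; x* = 8 + 0.75·79.5/5 = 19.925; y* = 10 + 0.25·79.5/3.25 = 16.1154.
Expenditure on y: 3.25·16.1154 = 52.375; share = 0.3446.

share on y = 0.3446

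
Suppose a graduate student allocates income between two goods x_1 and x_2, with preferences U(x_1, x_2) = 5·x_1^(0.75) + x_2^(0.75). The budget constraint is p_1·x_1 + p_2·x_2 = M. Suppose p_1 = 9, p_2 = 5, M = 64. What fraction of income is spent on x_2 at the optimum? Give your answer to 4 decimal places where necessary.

MRS = MU_x_1/MU_x_2 = 5·(x_2/x_1)^(0.25). Set equal to p_1/p_2.
Hence x_2/x_1 = ((1/5)·p_1/p_2)^(1/(0.25)), i.e. raised to the 4 power.
With the ratio pinned down, the budget gives x_1* = M/(p_1 + p_2·(x_2/x_1)) and x_2* = (x_2/x_1)·x_1*.
Numerically x_2/x_1 = 0.016796, so x_1* = 64/(9 + 5·0.016796) = 7.0454 and x_2* = 0.016796·7.0454 = 0.1183.
Expenditure on x_2: 5·0.1183 = 0.5917; share = 0.0092.

share on x_2 = 0.0092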